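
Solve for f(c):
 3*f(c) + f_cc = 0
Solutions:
 f(c) = C1*sin(sqrt(3)*c) + C2*cos(sqrt(3)*c)


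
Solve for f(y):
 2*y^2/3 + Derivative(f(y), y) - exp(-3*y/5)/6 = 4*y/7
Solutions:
 f(y) = C1 - 2*y^3/9 + 2*y^2/7 - 5*exp(-3*y/5)/18


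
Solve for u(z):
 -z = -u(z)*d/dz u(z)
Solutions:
 u(z) = -sqrt(C1 + z^2)
 u(z) = sqrt(C1 + z^2)


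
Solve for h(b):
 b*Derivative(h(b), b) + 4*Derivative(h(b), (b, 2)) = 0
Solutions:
 h(b) = C1 + C2*erf(sqrt(2)*b/4)


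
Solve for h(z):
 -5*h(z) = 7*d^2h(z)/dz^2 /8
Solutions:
 h(z) = C1*sin(2*sqrt(70)*z/7) + C2*cos(2*sqrt(70)*z/7)


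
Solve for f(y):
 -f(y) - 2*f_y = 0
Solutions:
 f(y) = C1*exp(-y/2)


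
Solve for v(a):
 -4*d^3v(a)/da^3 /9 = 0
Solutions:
 v(a) = C1 + C2*a + C3*a^2


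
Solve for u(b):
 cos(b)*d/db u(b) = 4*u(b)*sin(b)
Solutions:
 u(b) = C1/cos(b)^4


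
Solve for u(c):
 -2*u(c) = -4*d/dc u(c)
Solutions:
 u(c) = C1*exp(c/2)


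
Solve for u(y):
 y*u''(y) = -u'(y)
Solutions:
 u(y) = C1 + C2*log(y)


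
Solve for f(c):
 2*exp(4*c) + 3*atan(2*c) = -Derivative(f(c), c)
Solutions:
 f(c) = C1 - 3*c*atan(2*c) - exp(4*c)/2 + 3*log(4*c^2 + 1)/4


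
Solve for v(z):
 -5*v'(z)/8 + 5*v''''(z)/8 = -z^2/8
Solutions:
 v(z) = C1 + C4*exp(z) + z^3/15 + (C2*sin(sqrt(3)*z/2) + C3*cos(sqrt(3)*z/2))*exp(-z/2)


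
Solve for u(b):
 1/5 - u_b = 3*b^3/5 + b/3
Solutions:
 u(b) = C1 - 3*b^4/20 - b^2/6 + b/5


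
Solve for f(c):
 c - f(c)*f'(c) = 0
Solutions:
 f(c) = -sqrt(C1 + c^2)
 f(c) = sqrt(C1 + c^2)


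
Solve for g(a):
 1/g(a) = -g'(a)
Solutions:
 g(a) = -sqrt(C1 - 2*a)
 g(a) = sqrt(C1 - 2*a)


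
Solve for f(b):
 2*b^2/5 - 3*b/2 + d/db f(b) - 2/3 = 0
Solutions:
 f(b) = C1 - 2*b^3/15 + 3*b^2/4 + 2*b/3


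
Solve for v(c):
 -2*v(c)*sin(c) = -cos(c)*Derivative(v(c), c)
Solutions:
 v(c) = C1/cos(c)^2


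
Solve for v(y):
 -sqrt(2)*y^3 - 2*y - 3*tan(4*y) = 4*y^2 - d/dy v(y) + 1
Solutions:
 v(y) = C1 + sqrt(2)*y^4/4 + 4*y^3/3 + y^2 + y - 3*log(cos(4*y))/4


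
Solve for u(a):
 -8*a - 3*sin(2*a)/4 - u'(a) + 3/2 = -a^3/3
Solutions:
 u(a) = C1 + a^4/12 - 4*a^2 + 3*a/2 + 3*cos(2*a)/8


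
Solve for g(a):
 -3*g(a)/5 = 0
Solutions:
 g(a) = 0


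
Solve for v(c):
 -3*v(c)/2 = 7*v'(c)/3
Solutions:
 v(c) = C1*exp(-9*c/14)


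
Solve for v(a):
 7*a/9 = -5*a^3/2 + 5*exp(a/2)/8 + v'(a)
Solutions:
 v(a) = C1 + 5*a^4/8 + 7*a^2/18 - 5*exp(a/2)/4


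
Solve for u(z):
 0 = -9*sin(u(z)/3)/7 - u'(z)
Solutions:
 9*z/7 + 3*log(cos(u(z)/3) - 1)/2 - 3*log(cos(u(z)/3) + 1)/2 = C1


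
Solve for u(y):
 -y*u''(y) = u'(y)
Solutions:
 u(y) = C1 + C2*log(y)


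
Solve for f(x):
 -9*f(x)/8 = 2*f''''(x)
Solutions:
 f(x) = (C1*sin(sqrt(6)*x/4) + C2*cos(sqrt(6)*x/4))*exp(-sqrt(6)*x/4) + (C3*sin(sqrt(6)*x/4) + C4*cos(sqrt(6)*x/4))*exp(sqrt(6)*x/4)


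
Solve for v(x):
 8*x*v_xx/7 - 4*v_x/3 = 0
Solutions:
 v(x) = C1 + C2*x^(13/6)


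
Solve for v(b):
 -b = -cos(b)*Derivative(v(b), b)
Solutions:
 v(b) = C1 + Integral(b/cos(b), b)


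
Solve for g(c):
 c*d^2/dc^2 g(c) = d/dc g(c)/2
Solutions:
 g(c) = C1 + C2*c^(3/2)


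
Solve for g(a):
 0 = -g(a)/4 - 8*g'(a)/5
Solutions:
 g(a) = C1*exp(-5*a/32)


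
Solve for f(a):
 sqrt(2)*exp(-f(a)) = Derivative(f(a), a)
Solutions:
 f(a) = log(C1 + sqrt(2)*a)


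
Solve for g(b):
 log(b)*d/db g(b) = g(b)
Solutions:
 g(b) = C1*exp(li(b))


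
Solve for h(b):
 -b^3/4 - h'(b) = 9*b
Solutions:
 h(b) = C1 - b^4/16 - 9*b^2/2


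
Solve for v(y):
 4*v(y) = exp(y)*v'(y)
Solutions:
 v(y) = C1*exp(-4*exp(-y))


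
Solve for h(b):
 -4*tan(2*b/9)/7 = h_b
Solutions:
 h(b) = C1 + 18*log(cos(2*b/9))/7


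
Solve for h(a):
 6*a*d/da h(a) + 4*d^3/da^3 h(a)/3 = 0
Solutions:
 h(a) = C1 + Integral(C2*airyai(-6^(2/3)*a/2) + C3*airybi(-6^(2/3)*a/2), a)


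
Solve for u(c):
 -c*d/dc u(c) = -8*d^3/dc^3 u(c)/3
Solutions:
 u(c) = C1 + Integral(C2*airyai(3^(1/3)*c/2) + C3*airybi(3^(1/3)*c/2), c)


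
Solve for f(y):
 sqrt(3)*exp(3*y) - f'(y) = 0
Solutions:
 f(y) = C1 + sqrt(3)*exp(3*y)/3


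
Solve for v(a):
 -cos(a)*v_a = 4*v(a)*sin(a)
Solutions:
 v(a) = C1*cos(a)^4


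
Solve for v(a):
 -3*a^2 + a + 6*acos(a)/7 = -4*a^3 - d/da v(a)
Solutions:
 v(a) = C1 - a^4 + a^3 - a^2/2 - 6*a*acos(a)/7 + 6*sqrt(1 - a^2)/7


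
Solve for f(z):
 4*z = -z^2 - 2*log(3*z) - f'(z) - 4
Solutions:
 f(z) = C1 - z^3/3 - 2*z^2 - 2*z*log(z) - z*log(9) - 2*z


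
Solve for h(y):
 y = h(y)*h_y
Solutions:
 h(y) = -sqrt(C1 + y^2)
 h(y) = sqrt(C1 + y^2)


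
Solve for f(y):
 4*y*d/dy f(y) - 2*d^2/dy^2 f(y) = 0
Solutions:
 f(y) = C1 + C2*erfi(y)


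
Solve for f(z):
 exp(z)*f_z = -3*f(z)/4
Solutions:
 f(z) = C1*exp(3*exp(-z)/4)


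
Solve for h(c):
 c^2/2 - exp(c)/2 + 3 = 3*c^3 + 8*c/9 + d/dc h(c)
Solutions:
 h(c) = C1 - 3*c^4/4 + c^3/6 - 4*c^2/9 + 3*c - exp(c)/2


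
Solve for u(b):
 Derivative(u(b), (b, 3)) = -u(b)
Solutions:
 u(b) = C3*exp(-b) + (C1*sin(sqrt(3)*b/2) + C2*cos(sqrt(3)*b/2))*exp(b/2)


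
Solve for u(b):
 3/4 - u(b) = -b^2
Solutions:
 u(b) = b^2 + 3/4


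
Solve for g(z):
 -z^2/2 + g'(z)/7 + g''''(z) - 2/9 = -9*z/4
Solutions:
 g(z) = C1 + C4*exp(-7^(2/3)*z/7) + 7*z^3/6 - 63*z^2/8 + 14*z/9 + (C2*sin(sqrt(3)*7^(2/3)*z/14) + C3*cos(sqrt(3)*7^(2/3)*z/14))*exp(7^(2/3)*z/14)


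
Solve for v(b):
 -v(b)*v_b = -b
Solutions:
 v(b) = -sqrt(C1 + b^2)
 v(b) = sqrt(C1 + b^2)


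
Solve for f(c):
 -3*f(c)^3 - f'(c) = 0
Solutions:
 f(c) = -sqrt(2)*sqrt(-1/(C1 - 3*c))/2
 f(c) = sqrt(2)*sqrt(-1/(C1 - 3*c))/2


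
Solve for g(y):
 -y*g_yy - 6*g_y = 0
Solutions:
 g(y) = C1 + C2/y^5


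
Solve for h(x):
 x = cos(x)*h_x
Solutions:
 h(x) = C1 + Integral(x/cos(x), x)


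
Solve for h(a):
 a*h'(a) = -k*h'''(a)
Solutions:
 h(a) = C1 + Integral(C2*airyai(a*(-1/k)^(1/3)) + C3*airybi(a*(-1/k)^(1/3)), a)


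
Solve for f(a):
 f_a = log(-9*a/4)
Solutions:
 f(a) = C1 + a*log(-a) + a*(-2*log(2) - 1 + 2*log(3))


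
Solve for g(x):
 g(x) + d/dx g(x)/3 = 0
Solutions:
 g(x) = C1*exp(-3*x)


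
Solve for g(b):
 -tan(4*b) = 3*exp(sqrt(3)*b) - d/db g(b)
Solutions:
 g(b) = C1 + sqrt(3)*exp(sqrt(3)*b) - log(cos(4*b))/4


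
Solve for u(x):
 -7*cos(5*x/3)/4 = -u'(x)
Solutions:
 u(x) = C1 + 21*sin(5*x/3)/20


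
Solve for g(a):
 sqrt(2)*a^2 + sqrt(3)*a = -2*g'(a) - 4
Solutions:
 g(a) = C1 - sqrt(2)*a^3/6 - sqrt(3)*a^2/4 - 2*a


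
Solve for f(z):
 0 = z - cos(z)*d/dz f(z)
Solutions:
 f(z) = C1 + Integral(z/cos(z), z)


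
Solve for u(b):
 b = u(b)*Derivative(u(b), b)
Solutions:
 u(b) = -sqrt(C1 + b^2)
 u(b) = sqrt(C1 + b^2)


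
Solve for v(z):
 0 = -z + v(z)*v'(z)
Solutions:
 v(z) = -sqrt(C1 + z^2)
 v(z) = sqrt(C1 + z^2)


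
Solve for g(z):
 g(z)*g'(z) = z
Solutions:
 g(z) = -sqrt(C1 + z^2)
 g(z) = sqrt(C1 + z^2)


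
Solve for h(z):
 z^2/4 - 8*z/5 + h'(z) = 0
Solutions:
 h(z) = C1 - z^3/12 + 4*z^2/5


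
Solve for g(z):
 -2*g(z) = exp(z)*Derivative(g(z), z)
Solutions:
 g(z) = C1*exp(2*exp(-z))


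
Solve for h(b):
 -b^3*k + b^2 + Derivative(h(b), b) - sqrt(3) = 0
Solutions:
 h(b) = C1 + b^4*k/4 - b^3/3 + sqrt(3)*b


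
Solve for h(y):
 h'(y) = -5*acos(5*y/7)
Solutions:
 h(y) = C1 - 5*y*acos(5*y/7) + sqrt(49 - 25*y^2)


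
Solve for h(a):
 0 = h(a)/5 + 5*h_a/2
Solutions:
 h(a) = C1*exp(-2*a/25)


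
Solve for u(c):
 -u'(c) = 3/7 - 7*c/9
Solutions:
 u(c) = C1 + 7*c^2/18 - 3*c/7


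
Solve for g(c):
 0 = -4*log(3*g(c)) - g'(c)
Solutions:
 Integral(1/(log(_y) + log(3)), (_y, g(c)))/4 = C1 - c


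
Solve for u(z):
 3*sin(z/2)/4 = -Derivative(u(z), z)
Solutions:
 u(z) = C1 + 3*cos(z/2)/2


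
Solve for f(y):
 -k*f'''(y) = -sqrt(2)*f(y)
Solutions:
 f(y) = C1*exp(2^(1/6)*y*(1/k)^(1/3)) + C2*exp(2^(1/6)*y*(-1 + sqrt(3)*I)*(1/k)^(1/3)/2) + C3*exp(-2^(1/6)*y*(1 + sqrt(3)*I)*(1/k)^(1/3)/2)


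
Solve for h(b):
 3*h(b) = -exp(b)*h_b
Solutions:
 h(b) = C1*exp(3*exp(-b))


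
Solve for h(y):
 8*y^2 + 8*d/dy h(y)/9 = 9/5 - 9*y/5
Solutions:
 h(y) = C1 - 3*y^3 - 81*y^2/80 + 81*y/40


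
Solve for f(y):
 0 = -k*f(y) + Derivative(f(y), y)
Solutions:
 f(y) = C1*exp(k*y)


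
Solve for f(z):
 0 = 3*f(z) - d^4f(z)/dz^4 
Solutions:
 f(z) = C1*exp(-3^(1/4)*z) + C2*exp(3^(1/4)*z) + C3*sin(3^(1/4)*z) + C4*cos(3^(1/4)*z)


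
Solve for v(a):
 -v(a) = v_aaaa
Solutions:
 v(a) = (C1*sin(sqrt(2)*a/2) + C2*cos(sqrt(2)*a/2))*exp(-sqrt(2)*a/2) + (C3*sin(sqrt(2)*a/2) + C4*cos(sqrt(2)*a/2))*exp(sqrt(2)*a/2)


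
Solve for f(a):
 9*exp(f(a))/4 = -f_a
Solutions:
 f(a) = log(1/(C1 + 9*a)) + 2*log(2)


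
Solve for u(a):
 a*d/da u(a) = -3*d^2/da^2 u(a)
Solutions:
 u(a) = C1 + C2*erf(sqrt(6)*a/6)


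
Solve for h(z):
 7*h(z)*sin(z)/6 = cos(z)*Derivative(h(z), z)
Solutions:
 h(z) = C1/cos(z)^(7/6)


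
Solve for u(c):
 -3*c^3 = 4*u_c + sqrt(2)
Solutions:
 u(c) = C1 - 3*c^4/16 - sqrt(2)*c/4


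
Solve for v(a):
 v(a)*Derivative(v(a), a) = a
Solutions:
 v(a) = -sqrt(C1 + a^2)
 v(a) = sqrt(C1 + a^2)


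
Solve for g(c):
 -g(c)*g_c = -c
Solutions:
 g(c) = -sqrt(C1 + c^2)
 g(c) = sqrt(C1 + c^2)


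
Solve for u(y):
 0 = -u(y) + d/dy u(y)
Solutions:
 u(y) = C1*exp(y)


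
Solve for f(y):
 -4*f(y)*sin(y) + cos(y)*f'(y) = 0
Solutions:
 f(y) = C1/cos(y)^4


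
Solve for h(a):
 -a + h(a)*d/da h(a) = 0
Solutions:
 h(a) = -sqrt(C1 + a^2)
 h(a) = sqrt(C1 + a^2)


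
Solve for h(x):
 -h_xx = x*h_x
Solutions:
 h(x) = C1 + C2*erf(sqrt(2)*x/2)


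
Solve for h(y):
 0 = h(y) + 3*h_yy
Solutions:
 h(y) = C1*sin(sqrt(3)*y/3) + C2*cos(sqrt(3)*y/3)


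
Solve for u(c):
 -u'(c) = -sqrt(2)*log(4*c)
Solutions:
 u(c) = C1 + sqrt(2)*c*log(c) - sqrt(2)*c + 2*sqrt(2)*c*log(2)


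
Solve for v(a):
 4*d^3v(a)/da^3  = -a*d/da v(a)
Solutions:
 v(a) = C1 + Integral(C2*airyai(-2^(1/3)*a/2) + C3*airybi(-2^(1/3)*a/2), a)


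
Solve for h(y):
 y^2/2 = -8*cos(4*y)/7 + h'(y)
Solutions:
 h(y) = C1 + y^3/6 + 2*sin(4*y)/7


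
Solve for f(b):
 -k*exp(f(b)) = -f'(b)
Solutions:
 f(b) = log(-1/(C1 + b*k))


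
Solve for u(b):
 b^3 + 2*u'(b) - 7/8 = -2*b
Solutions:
 u(b) = C1 - b^4/8 - b^2/2 + 7*b/16


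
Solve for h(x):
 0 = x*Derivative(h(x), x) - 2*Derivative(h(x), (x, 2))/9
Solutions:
 h(x) = C1 + C2*erfi(3*x/2)


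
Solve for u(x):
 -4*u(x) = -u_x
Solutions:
 u(x) = C1*exp(4*x)


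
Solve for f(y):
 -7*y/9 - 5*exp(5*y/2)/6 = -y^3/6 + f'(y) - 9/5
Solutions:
 f(y) = C1 + y^4/24 - 7*y^2/18 + 9*y/5 - exp(5*y/2)/3


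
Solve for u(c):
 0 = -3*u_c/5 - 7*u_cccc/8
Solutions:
 u(c) = C1 + C4*exp(-2*3^(1/3)*35^(2/3)*c/35) + (C2*sin(3^(5/6)*35^(2/3)*c/35) + C3*cos(3^(5/6)*35^(2/3)*c/35))*exp(3^(1/3)*35^(2/3)*c/35)


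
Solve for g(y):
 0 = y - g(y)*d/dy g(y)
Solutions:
 g(y) = -sqrt(C1 + y^2)
 g(y) = sqrt(C1 + y^2)


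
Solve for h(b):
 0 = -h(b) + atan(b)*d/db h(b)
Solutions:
 h(b) = C1*exp(Integral(1/atan(b), b))


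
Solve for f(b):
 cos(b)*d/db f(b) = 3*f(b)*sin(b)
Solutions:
 f(b) = C1/cos(b)^3


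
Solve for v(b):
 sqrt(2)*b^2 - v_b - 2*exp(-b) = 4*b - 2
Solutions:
 v(b) = C1 + sqrt(2)*b^3/3 - 2*b^2 + 2*b + 2*exp(-b)


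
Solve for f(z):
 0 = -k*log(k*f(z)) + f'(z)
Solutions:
 li(k*f(z))/k = C1 + k*z


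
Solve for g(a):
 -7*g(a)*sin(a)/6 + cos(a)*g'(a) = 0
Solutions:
 g(a) = C1/cos(a)^(7/6)


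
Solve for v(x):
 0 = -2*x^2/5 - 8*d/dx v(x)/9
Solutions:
 v(x) = C1 - 3*x^3/20


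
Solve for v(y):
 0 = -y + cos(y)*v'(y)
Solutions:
 v(y) = C1 + Integral(y/cos(y), y)


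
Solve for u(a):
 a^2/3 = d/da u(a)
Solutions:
 u(a) = C1 + a^3/9


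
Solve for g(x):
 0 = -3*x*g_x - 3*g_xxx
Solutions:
 g(x) = C1 + Integral(C2*airyai(-x) + C3*airybi(-x), x)


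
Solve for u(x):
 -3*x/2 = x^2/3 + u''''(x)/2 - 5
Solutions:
 u(x) = C1 + C2*x + C3*x^2 + C4*x^3 - x^6/540 - x^5/40 + 5*x^4/12


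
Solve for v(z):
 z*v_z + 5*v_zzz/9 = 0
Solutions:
 v(z) = C1 + Integral(C2*airyai(-15^(2/3)*z/5) + C3*airybi(-15^(2/3)*z/5), z)


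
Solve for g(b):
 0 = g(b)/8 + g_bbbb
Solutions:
 g(b) = (C1*sin(2^(3/4)*b/4) + C2*cos(2^(3/4)*b/4))*exp(-2^(3/4)*b/4) + (C3*sin(2^(3/4)*b/4) + C4*cos(2^(3/4)*b/4))*exp(2^(3/4)*b/4)


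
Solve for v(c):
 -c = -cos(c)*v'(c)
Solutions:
 v(c) = C1 + Integral(c/cos(c), c)


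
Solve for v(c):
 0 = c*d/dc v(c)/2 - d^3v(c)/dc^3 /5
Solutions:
 v(c) = C1 + Integral(C2*airyai(2^(2/3)*5^(1/3)*c/2) + C3*airybi(2^(2/3)*5^(1/3)*c/2), c)


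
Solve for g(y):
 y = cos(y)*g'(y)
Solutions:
 g(y) = C1 + Integral(y/cos(y), y)


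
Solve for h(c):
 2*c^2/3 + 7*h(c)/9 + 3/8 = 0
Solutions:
 h(c) = -6*c^2/7 - 27/56


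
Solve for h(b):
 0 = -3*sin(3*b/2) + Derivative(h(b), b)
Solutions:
 h(b) = C1 - 2*cos(3*b/2)


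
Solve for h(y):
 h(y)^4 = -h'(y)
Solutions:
 h(y) = (-3^(2/3) - 3*3^(1/6)*I)*(1/(C1 + y))^(1/3)/6
 h(y) = (-3^(2/3) + 3*3^(1/6)*I)*(1/(C1 + y))^(1/3)/6
 h(y) = (1/(C1 + 3*y))^(1/3)


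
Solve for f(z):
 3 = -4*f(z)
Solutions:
 f(z) = -3/4


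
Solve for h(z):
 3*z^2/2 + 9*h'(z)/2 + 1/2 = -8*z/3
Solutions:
 h(z) = C1 - z^3/9 - 8*z^2/27 - z/9


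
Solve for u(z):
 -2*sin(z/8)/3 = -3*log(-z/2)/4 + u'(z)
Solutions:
 u(z) = C1 + 3*z*log(-z)/4 - 3*z/4 - 3*z*log(2)/4 + 16*cos(z/8)/3


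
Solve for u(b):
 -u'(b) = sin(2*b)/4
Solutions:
 u(b) = C1 + cos(2*b)/8


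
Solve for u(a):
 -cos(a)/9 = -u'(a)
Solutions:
 u(a) = C1 + sin(a)/9


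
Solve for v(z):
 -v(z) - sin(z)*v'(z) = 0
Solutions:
 v(z) = C1*sqrt(cos(z) + 1)/sqrt(cos(z) - 1)


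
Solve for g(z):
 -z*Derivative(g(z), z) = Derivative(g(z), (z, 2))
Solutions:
 g(z) = C1 + C2*erf(sqrt(2)*z/2)


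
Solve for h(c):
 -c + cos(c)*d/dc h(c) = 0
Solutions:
 h(c) = C1 + Integral(c/cos(c), c)


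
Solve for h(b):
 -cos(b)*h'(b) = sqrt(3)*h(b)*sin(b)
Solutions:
 h(b) = C1*cos(b)^(sqrt(3))


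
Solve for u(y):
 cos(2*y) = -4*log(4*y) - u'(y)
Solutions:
 u(y) = C1 - 4*y*log(y) - 8*y*log(2) + 4*y - sin(2*y)/2


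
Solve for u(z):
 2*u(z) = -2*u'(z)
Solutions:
 u(z) = C1*exp(-z)


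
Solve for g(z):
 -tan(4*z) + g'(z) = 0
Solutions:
 g(z) = C1 - log(cos(4*z))/4


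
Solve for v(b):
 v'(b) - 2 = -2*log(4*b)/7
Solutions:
 v(b) = C1 - 2*b*log(b)/7 - 4*b*log(2)/7 + 16*b/7


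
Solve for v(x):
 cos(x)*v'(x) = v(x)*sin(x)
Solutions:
 v(x) = C1/cos(x)


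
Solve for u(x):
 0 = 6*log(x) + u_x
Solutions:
 u(x) = C1 - 6*x*log(x) + 6*x


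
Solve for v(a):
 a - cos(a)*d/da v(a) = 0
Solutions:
 v(a) = C1 + Integral(a/cos(a), a)


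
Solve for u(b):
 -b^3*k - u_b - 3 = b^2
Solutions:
 u(b) = C1 - b^4*k/4 - b^3/3 - 3*b


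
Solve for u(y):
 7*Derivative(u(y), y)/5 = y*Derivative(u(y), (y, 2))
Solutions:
 u(y) = C1 + C2*y^(12/5)


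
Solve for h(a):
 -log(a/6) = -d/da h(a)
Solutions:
 h(a) = C1 + a*log(a) - a*log(6) - a


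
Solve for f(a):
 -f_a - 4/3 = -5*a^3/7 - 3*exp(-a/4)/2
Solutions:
 f(a) = C1 + 5*a^4/28 - 4*a/3 - 6*exp(-a/4)


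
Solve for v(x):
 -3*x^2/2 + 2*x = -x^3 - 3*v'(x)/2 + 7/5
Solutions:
 v(x) = C1 - x^4/6 + x^3/3 - 2*x^2/3 + 14*x/15


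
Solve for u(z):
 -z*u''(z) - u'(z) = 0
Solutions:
 u(z) = C1 + C2*log(z)


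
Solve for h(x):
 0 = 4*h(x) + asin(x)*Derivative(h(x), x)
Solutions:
 h(x) = C1*exp(-4*Integral(1/asin(x), x))


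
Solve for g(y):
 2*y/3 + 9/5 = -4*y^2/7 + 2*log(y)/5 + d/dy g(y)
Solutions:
 g(y) = C1 + 4*y^3/21 + y^2/3 - 2*y*log(y)/5 + 11*y/5


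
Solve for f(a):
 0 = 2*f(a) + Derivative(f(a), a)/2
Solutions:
 f(a) = C1*exp(-4*a)


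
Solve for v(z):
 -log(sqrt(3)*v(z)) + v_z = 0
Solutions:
 -2*Integral(1/(2*log(_y) + log(3)), (_y, v(z))) = C1 - z


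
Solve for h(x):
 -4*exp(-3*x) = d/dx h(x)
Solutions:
 h(x) = C1 + 4*exp(-3*x)/3


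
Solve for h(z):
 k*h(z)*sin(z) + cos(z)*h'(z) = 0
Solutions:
 h(z) = C1*exp(k*log(cos(z)))


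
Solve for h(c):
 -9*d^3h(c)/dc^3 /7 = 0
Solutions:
 h(c) = C1 + C2*c + C3*c^2


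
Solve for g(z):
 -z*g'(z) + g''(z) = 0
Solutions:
 g(z) = C1 + C2*erfi(sqrt(2)*z/2)


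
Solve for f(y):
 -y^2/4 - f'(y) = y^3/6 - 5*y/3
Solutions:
 f(y) = C1 - y^4/24 - y^3/12 + 5*y^2/6


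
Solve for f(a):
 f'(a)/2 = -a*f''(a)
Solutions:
 f(a) = C1 + C2*sqrt(a)


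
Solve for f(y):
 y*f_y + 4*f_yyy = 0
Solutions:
 f(y) = C1 + Integral(C2*airyai(-2^(1/3)*y/2) + C3*airybi(-2^(1/3)*y/2), y)


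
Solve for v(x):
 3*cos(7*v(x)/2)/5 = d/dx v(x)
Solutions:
 -3*x/5 - log(sin(7*v(x)/2) - 1)/7 + log(sin(7*v(x)/2) + 1)/7 = C1


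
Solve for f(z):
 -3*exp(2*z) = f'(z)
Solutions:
 f(z) = C1 - 3*exp(2*z)/2


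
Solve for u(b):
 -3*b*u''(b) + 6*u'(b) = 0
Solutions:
 u(b) = C1 + C2*b^3


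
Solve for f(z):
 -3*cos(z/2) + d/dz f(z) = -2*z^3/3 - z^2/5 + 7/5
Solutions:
 f(z) = C1 - z^4/6 - z^3/15 + 7*z/5 + 6*sin(z/2)


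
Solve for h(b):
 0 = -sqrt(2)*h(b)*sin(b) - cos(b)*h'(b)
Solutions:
 h(b) = C1*cos(b)^(sqrt(2))


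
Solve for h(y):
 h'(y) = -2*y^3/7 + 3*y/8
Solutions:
 h(y) = C1 - y^4/14 + 3*y^2/16


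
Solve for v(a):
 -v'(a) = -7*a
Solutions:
 v(a) = C1 + 7*a^2/2


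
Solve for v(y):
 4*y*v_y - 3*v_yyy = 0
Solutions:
 v(y) = C1 + Integral(C2*airyai(6^(2/3)*y/3) + C3*airybi(6^(2/3)*y/3), y)


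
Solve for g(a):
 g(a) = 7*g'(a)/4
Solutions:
 g(a) = C1*exp(4*a/7)


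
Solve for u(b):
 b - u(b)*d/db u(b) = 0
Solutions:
 u(b) = -sqrt(C1 + b^2)
 u(b) = sqrt(C1 + b^2)


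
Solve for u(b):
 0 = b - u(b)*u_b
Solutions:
 u(b) = -sqrt(C1 + b^2)
 u(b) = sqrt(C1 + b^2)


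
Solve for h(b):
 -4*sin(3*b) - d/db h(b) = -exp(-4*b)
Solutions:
 h(b) = C1 + 4*cos(3*b)/3 - exp(-4*b)/4


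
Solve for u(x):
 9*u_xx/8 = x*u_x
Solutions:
 u(x) = C1 + C2*erfi(2*x/3)


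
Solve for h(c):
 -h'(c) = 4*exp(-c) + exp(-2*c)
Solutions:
 h(c) = C1 + 4*exp(-c) + exp(-2*c)/2


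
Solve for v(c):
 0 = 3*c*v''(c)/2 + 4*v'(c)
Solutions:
 v(c) = C1 + C2/c^(5/3)


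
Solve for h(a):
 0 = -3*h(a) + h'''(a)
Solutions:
 h(a) = C3*exp(3^(1/3)*a) + (C1*sin(3^(5/6)*a/2) + C2*cos(3^(5/6)*a/2))*exp(-3^(1/3)*a/2)


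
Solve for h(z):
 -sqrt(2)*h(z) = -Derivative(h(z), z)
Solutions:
 h(z) = C1*exp(sqrt(2)*z)


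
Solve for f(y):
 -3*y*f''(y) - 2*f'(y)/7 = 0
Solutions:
 f(y) = C1 + C2*y^(19/21)


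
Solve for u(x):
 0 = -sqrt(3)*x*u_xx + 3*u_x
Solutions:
 u(x) = C1 + C2*x^(1 + sqrt(3))


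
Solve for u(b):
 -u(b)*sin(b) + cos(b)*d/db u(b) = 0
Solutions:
 u(b) = C1/cos(b)


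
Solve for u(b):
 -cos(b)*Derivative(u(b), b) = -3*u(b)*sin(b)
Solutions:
 u(b) = C1/cos(b)^3


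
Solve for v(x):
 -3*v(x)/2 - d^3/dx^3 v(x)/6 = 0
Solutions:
 v(x) = C3*exp(-3^(2/3)*x) + (C1*sin(3*3^(1/6)*x/2) + C2*cos(3*3^(1/6)*x/2))*exp(3^(2/3)*x/2)


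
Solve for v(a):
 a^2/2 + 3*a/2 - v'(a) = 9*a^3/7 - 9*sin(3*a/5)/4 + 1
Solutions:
 v(a) = C1 - 9*a^4/28 + a^3/6 + 3*a^2/4 - a - 15*cos(3*a/5)/4


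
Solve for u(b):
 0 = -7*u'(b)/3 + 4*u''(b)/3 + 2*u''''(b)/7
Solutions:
 u(b) = C1 + C2*exp(14^(1/3)*b*(-(63 + sqrt(4865))^(1/3) + 4*14^(1/3)/(63 + sqrt(4865))^(1/3))/12)*sin(14^(1/3)*sqrt(3)*b*(4*14^(1/3)/(63 + sqrt(4865))^(1/3) + (63 + sqrt(4865))^(1/3))/12) + C3*exp(14^(1/3)*b*(-(63 + sqrt(4865))^(1/3) + 4*14^(1/3)/(63 + sqrt(4865))^(1/3))/12)*cos(14^(1/3)*sqrt(3)*b*(4*14^(1/3)/(63 + sqrt(4865))^(1/3) + (63 + sqrt(4865))^(1/3))/12) + C4*exp(-14^(1/3)*b*(-(63 + sqrt(4865))^(1/3) + 4*14^(1/3)/(63 + sqrt(4865))^(1/3))/6)


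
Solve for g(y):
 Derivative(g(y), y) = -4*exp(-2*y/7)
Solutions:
 g(y) = C1 + 14*exp(-2*y/7)


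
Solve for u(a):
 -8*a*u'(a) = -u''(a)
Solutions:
 u(a) = C1 + C2*erfi(2*a)


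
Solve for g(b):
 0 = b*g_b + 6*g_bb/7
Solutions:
 g(b) = C1 + C2*erf(sqrt(21)*b/6)


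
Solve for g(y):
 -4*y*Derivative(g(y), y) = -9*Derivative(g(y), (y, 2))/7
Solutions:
 g(y) = C1 + C2*erfi(sqrt(14)*y/3)


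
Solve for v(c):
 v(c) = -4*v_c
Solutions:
 v(c) = C1*exp(-c/4)


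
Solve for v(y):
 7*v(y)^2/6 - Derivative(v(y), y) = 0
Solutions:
 v(y) = -6/(C1 + 7*y)


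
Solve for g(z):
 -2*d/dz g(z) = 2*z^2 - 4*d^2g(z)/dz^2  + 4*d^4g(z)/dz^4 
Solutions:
 g(z) = C1 + C2*exp(6^(1/3)*z*(2*6^(1/3)/(sqrt(33) + 9)^(1/3) + (sqrt(33) + 9)^(1/3))/12)*sin(2^(1/3)*3^(1/6)*z*(-3^(2/3)*(sqrt(33) + 9)^(1/3) + 6*2^(1/3)/(sqrt(33) + 9)^(1/3))/12) + C3*exp(6^(1/3)*z*(2*6^(1/3)/(sqrt(33) + 9)^(1/3) + (sqrt(33) + 9)^(1/3))/12)*cos(2^(1/3)*3^(1/6)*z*(-3^(2/3)*(sqrt(33) + 9)^(1/3) + 6*2^(1/3)/(sqrt(33) + 9)^(1/3))/12) + C4*exp(-6^(1/3)*z*(2*6^(1/3)/(sqrt(33) + 9)^(1/3) + (sqrt(33) + 9)^(1/3))/6) - z^3/3 - 2*z^2 - 8*z


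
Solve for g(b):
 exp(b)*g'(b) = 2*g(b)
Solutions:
 g(b) = C1*exp(-2*exp(-b))


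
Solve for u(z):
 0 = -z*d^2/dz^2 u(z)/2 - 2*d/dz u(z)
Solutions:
 u(z) = C1 + C2/z^3


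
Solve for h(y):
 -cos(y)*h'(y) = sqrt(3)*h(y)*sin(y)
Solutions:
 h(y) = C1*cos(y)^(sqrt(3))


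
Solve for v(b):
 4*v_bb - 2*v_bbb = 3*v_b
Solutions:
 v(b) = C1 + (C2*sin(sqrt(2)*b/2) + C3*cos(sqrt(2)*b/2))*exp(b)


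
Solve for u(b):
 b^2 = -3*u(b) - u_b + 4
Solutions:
 u(b) = C1*exp(-3*b) - b^2/3 + 2*b/9 + 34/27


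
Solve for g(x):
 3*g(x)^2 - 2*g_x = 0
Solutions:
 g(x) = -2/(C1 + 3*x)


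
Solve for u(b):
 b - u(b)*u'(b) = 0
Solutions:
 u(b) = -sqrt(C1 + b^2)
 u(b) = sqrt(C1 + b^2)


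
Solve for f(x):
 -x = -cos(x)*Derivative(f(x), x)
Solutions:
 f(x) = C1 + Integral(x/cos(x), x)


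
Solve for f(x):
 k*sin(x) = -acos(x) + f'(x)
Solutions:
 f(x) = C1 - k*cos(x) + x*acos(x) - sqrt(1 - x^2)


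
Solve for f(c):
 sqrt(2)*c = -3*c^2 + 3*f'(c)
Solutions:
 f(c) = C1 + c^3/3 + sqrt(2)*c^2/6


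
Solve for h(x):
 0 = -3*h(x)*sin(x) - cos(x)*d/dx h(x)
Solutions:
 h(x) = C1*cos(x)^3


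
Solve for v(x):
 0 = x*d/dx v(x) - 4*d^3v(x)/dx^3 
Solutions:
 v(x) = C1 + Integral(C2*airyai(2^(1/3)*x/2) + C3*airybi(2^(1/3)*x/2), x)


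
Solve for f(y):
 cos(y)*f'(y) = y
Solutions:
 f(y) = C1 + Integral(y/cos(y), y)


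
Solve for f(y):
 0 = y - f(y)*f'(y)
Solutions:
 f(y) = -sqrt(C1 + y^2)
 f(y) = sqrt(C1 + y^2)


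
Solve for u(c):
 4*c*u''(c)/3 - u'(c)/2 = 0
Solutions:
 u(c) = C1 + C2*c^(11/8)


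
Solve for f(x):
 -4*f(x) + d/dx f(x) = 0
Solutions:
 f(x) = C1*exp(4*x)


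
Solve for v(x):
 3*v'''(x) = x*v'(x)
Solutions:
 v(x) = C1 + Integral(C2*airyai(3^(2/3)*x/3) + C3*airybi(3^(2/3)*x/3), x)


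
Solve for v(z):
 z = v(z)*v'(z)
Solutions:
 v(z) = -sqrt(C1 + z^2)
 v(z) = sqrt(C1 + z^2)


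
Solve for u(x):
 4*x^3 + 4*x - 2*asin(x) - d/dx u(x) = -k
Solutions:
 u(x) = C1 + k*x + x^4 + 2*x^2 - 2*x*asin(x) - 2*sqrt(1 - x^2)


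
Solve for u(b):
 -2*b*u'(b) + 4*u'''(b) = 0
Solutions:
 u(b) = C1 + Integral(C2*airyai(2^(2/3)*b/2) + C3*airybi(2^(2/3)*b/2), b)


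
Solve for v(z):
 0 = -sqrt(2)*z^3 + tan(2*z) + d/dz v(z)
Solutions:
 v(z) = C1 + sqrt(2)*z^4/4 + log(cos(2*z))/2


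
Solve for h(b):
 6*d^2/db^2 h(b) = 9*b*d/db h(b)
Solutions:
 h(b) = C1 + C2*erfi(sqrt(3)*b/2)


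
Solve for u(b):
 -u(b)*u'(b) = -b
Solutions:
 u(b) = -sqrt(C1 + b^2)
 u(b) = sqrt(C1 + b^2)


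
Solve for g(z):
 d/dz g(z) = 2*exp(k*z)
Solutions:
 g(z) = C1 + 2*exp(k*z)/k


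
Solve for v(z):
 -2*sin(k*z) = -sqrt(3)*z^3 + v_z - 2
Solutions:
 v(z) = C1 + sqrt(3)*z^4/4 + 2*z + 2*cos(k*z)/k


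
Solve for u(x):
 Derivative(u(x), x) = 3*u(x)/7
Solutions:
 u(x) = C1*exp(3*x/7)


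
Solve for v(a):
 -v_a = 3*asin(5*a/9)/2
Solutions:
 v(a) = C1 - 3*a*asin(5*a/9)/2 - 3*sqrt(81 - 25*a^2)/10


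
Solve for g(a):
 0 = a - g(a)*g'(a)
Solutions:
 g(a) = -sqrt(C1 + a^2)
 g(a) = sqrt(C1 + a^2)


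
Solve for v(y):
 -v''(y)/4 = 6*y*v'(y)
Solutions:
 v(y) = C1 + C2*erf(2*sqrt(3)*y)


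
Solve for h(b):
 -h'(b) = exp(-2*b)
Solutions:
 h(b) = C1 + exp(-2*b)/2


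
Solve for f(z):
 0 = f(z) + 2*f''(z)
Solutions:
 f(z) = C1*sin(sqrt(2)*z/2) + C2*cos(sqrt(2)*z/2)


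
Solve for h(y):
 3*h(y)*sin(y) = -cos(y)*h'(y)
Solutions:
 h(y) = C1*cos(y)^3


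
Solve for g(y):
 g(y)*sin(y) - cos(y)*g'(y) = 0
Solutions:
 g(y) = C1/cos(y)


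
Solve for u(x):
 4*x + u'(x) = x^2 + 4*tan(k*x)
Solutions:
 u(x) = C1 + x^3/3 - 2*x^2 + 4*Piecewise((-log(cos(k*x))/k, Ne(k, 0)), (0, True))


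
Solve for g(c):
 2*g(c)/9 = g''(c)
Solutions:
 g(c) = C1*exp(-sqrt(2)*c/3) + C2*exp(sqrt(2)*c/3)


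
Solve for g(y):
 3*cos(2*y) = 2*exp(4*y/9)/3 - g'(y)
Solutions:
 g(y) = C1 + 3*exp(4*y/9)/2 - 3*sin(2*y)/2


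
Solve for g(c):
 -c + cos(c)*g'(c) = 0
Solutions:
 g(c) = C1 + Integral(c/cos(c), c)


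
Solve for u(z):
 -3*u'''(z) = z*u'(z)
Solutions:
 u(z) = C1 + Integral(C2*airyai(-3^(2/3)*z/3) + C3*airybi(-3^(2/3)*z/3), z)


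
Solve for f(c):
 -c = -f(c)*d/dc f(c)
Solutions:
 f(c) = -sqrt(C1 + c^2)
 f(c) = sqrt(C1 + c^2)


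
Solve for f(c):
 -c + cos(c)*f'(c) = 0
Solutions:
 f(c) = C1 + Integral(c/cos(c), c)


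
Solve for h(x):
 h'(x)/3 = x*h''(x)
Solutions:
 h(x) = C1 + C2*x^(4/3)


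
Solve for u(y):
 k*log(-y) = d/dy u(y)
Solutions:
 u(y) = C1 + k*y*log(-y) - k*y


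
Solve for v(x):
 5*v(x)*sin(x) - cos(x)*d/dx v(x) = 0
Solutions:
 v(x) = C1/cos(x)^5


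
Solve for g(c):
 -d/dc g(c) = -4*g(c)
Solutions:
 g(c) = C1*exp(4*c)


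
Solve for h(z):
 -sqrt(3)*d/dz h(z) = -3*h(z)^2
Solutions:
 h(z) = -1/(C1 + sqrt(3)*z)


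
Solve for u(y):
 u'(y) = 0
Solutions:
 u(y) = C1


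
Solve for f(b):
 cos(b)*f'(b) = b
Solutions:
 f(b) = C1 + Integral(b/cos(b), b)


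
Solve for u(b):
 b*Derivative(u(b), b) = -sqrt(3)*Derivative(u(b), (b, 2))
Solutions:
 u(b) = C1 + C2*erf(sqrt(2)*3^(3/4)*b/6)


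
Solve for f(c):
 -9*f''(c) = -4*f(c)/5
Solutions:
 f(c) = C1*exp(-2*sqrt(5)*c/15) + C2*exp(2*sqrt(5)*c/15)


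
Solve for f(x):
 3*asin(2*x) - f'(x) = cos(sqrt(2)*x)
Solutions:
 f(x) = C1 + 3*x*asin(2*x) + 3*sqrt(1 - 4*x^2)/2 - sqrt(2)*sin(sqrt(2)*x)/2


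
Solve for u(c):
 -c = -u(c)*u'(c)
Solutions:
 u(c) = -sqrt(C1 + c^2)
 u(c) = sqrt(C1 + c^2)


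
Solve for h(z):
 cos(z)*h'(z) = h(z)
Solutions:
 h(z) = C1*sqrt(sin(z) + 1)/sqrt(sin(z) - 1)


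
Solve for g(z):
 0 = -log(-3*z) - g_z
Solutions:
 g(z) = C1 - z*log(-z) + z*(1 - log(3))


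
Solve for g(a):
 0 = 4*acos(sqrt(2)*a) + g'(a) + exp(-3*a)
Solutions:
 g(a) = C1 - 4*a*acos(sqrt(2)*a) + 2*sqrt(2)*sqrt(1 - 2*a^2) + exp(-3*a)/3


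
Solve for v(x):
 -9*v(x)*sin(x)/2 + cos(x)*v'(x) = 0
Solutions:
 v(x) = C1/cos(x)^(9/2)


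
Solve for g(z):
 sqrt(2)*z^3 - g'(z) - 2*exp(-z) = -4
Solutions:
 g(z) = C1 + sqrt(2)*z^4/4 + 4*z + 2*exp(-z)


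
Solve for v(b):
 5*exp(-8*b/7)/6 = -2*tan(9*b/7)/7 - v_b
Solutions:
 v(b) = C1 - log(tan(9*b/7)^2 + 1)/9 + 35*exp(-8*b/7)/48


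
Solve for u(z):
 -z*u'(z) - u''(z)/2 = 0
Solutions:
 u(z) = C1 + C2*erf(z)


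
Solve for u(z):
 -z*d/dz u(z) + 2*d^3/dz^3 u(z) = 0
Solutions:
 u(z) = C1 + Integral(C2*airyai(2^(2/3)*z/2) + C3*airybi(2^(2/3)*z/2), z)


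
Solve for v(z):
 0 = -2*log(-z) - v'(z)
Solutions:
 v(z) = C1 - 2*z*log(-z) + 2*z


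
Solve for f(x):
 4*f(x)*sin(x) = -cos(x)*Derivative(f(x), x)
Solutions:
 f(x) = C1*cos(x)^4


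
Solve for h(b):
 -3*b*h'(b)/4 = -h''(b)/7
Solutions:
 h(b) = C1 + C2*erfi(sqrt(42)*b/4)


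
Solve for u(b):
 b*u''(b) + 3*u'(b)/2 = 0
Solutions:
 u(b) = C1 + C2/sqrt(b)


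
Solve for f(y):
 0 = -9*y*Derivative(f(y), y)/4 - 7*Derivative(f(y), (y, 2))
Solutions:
 f(y) = C1 + C2*erf(3*sqrt(14)*y/28)


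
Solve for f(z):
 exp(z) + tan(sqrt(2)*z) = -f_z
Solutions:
 f(z) = C1 - exp(z) + sqrt(2)*log(cos(sqrt(2)*z))/2


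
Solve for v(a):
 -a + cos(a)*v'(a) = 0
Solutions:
 v(a) = C1 + Integral(a/cos(a), a)


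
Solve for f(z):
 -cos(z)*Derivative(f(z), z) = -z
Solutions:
 f(z) = C1 + Integral(z/cos(z), z)


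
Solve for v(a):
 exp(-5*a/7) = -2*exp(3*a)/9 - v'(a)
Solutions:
 v(a) = C1 - 2*exp(3*a)/27 + 7*exp(-5*a/7)/5


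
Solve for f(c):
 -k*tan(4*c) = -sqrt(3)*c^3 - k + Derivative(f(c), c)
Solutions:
 f(c) = C1 + sqrt(3)*c^4/4 + c*k + k*log(cos(4*c))/4


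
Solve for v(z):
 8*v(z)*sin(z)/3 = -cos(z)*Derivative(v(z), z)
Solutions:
 v(z) = C1*cos(z)^(8/3)


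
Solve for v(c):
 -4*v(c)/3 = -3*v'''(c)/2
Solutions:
 v(c) = C3*exp(2*3^(1/3)*c/3) + (C1*sin(3^(5/6)*c/3) + C2*cos(3^(5/6)*c/3))*exp(-3^(1/3)*c/3)


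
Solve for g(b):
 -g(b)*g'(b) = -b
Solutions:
 g(b) = -sqrt(C1 + b^2)
 g(b) = sqrt(C1 + b^2)


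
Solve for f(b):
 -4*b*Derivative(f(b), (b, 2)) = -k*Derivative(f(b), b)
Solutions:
 f(b) = C1 + b^(re(k)/4 + 1)*(C2*sin(log(b)*Abs(im(k))/4) + C3*cos(log(b)*im(k)/4))


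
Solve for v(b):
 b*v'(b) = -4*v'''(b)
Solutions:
 v(b) = C1 + Integral(C2*airyai(-2^(1/3)*b/2) + C3*airybi(-2^(1/3)*b/2), b)


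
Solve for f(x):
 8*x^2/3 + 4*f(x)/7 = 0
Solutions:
 f(x) = -14*x^2/3


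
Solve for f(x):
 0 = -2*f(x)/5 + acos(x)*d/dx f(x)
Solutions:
 f(x) = C1*exp(2*Integral(1/acos(x), x)/5)


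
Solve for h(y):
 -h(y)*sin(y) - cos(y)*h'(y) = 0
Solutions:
 h(y) = C1*cos(y)


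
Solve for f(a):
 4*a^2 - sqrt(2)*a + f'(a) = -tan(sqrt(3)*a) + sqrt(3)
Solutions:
 f(a) = C1 - 4*a^3/3 + sqrt(2)*a^2/2 + sqrt(3)*a + sqrt(3)*log(cos(sqrt(3)*a))/3


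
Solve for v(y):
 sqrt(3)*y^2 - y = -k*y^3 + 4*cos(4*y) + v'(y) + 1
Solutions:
 v(y) = C1 + k*y^4/4 + sqrt(3)*y^3/3 - y^2/2 - y - sin(4*y)


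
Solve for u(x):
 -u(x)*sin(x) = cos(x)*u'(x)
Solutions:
 u(x) = C1*cos(x)


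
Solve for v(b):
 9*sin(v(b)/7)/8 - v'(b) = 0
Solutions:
 -9*b/8 + 7*log(cos(v(b)/7) - 1)/2 - 7*log(cos(v(b)/7) + 1)/2 = C1


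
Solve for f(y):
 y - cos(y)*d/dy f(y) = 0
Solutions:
 f(y) = C1 + Integral(y/cos(y), y)


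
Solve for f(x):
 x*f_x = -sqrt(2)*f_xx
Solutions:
 f(x) = C1 + C2*erf(2^(1/4)*x/2)


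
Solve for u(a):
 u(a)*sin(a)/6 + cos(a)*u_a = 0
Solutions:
 u(a) = C1*cos(a)^(1/6)


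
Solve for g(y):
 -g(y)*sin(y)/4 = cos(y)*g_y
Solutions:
 g(y) = C1*cos(y)^(1/4)


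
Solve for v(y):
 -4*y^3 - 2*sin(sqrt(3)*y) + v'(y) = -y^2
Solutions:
 v(y) = C1 + y^4 - y^3/3 - 2*sqrt(3)*cos(sqrt(3)*y)/3


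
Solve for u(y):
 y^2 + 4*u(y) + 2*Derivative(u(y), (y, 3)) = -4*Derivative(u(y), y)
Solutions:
 u(y) = C1*exp(-3^(1/3)*y*(-(9 + sqrt(105))^(1/3) + 2*3^(1/3)/(9 + sqrt(105))^(1/3))/6)*sin(3^(1/6)*y*((9 + sqrt(105))^(-1/3) + 3^(2/3)*(9 + sqrt(105))^(1/3)/6)) + C2*exp(-3^(1/3)*y*(-(9 + sqrt(105))^(1/3) + 2*3^(1/3)/(9 + sqrt(105))^(1/3))/6)*cos(3^(1/6)*y*((9 + sqrt(105))^(-1/3) + 3^(2/3)*(9 + sqrt(105))^(1/3)/6)) + C3*exp(3^(1/3)*y*(-(9 + sqrt(105))^(1/3) + 2*3^(1/3)/(9 + sqrt(105))^(1/3))/3) - y^2/4 + y/2 - 1/2


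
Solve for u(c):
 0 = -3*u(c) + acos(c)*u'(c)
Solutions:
 u(c) = C1*exp(3*Integral(1/acos(c), c))


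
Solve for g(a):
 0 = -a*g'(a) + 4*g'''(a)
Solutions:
 g(a) = C1 + Integral(C2*airyai(2^(1/3)*a/2) + C3*airybi(2^(1/3)*a/2), a)


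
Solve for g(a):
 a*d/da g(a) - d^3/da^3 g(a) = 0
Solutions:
 g(a) = C1 + Integral(C2*airyai(a) + C3*airybi(a), a)


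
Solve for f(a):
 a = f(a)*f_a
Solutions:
 f(a) = -sqrt(C1 + a^2)
 f(a) = sqrt(C1 + a^2)


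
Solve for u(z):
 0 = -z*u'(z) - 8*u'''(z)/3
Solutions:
 u(z) = C1 + Integral(C2*airyai(-3^(1/3)*z/2) + C3*airybi(-3^(1/3)*z/2), z)


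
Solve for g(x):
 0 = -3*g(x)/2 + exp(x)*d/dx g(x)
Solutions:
 g(x) = C1*exp(-3*exp(-x)/2)


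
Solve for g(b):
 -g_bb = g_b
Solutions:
 g(b) = C1 + C2*exp(-b)


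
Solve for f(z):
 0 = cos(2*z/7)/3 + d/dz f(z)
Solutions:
 f(z) = C1 - 7*sin(2*z/7)/6


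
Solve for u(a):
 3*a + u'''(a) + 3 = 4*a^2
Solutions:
 u(a) = C1 + C2*a + C3*a^2 + a^5/15 - a^4/8 - a^3/2


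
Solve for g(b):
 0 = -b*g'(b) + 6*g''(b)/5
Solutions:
 g(b) = C1 + C2*erfi(sqrt(15)*b/6)


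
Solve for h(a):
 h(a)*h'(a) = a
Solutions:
 h(a) = -sqrt(C1 + a^2)
 h(a) = sqrt(C1 + a^2)


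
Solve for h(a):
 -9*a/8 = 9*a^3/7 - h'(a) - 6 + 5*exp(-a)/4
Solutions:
 h(a) = C1 + 9*a^4/28 + 9*a^2/16 - 6*a - 5*exp(-a)/4


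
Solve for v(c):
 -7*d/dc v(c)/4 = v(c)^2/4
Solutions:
 v(c) = 7/(C1 + c)


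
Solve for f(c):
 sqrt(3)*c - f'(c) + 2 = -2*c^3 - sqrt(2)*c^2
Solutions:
 f(c) = C1 + c^4/2 + sqrt(2)*c^3/3 + sqrt(3)*c^2/2 + 2*c


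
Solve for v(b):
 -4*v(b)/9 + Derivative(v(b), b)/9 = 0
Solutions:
 v(b) = C1*exp(4*b)


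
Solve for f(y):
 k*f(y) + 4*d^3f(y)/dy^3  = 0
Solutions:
 f(y) = C1*exp(2^(1/3)*y*(-k)^(1/3)/2) + C2*exp(2^(1/3)*y*(-k)^(1/3)*(-1 + sqrt(3)*I)/4) + C3*exp(-2^(1/3)*y*(-k)^(1/3)*(1 + sqrt(3)*I)/4)


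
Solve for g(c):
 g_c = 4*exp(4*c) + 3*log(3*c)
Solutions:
 g(c) = C1 + 3*c*log(c) + 3*c*(-1 + log(3)) + exp(4*c)


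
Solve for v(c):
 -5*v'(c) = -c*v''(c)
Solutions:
 v(c) = C1 + C2*c^6


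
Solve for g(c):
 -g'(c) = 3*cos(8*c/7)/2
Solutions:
 g(c) = C1 - 21*sin(8*c/7)/16


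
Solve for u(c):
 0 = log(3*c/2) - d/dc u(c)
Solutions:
 u(c) = C1 + c*log(c) - c + c*log(3/2)


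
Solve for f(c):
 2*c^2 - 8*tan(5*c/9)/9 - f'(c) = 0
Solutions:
 f(c) = C1 + 2*c^3/3 + 8*log(cos(5*c/9))/5


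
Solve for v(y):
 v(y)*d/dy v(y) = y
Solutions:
 v(y) = -sqrt(C1 + y^2)
 v(y) = sqrt(C1 + y^2)


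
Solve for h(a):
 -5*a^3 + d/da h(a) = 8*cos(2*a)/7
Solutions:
 h(a) = C1 + 5*a^4/4 + 4*sin(2*a)/7


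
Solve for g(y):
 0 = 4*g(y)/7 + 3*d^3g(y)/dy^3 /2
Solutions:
 g(y) = C3*exp(-2*21^(2/3)*y/21) + (C1*sin(3^(1/6)*7^(2/3)*y/7) + C2*cos(3^(1/6)*7^(2/3)*y/7))*exp(21^(2/3)*y/21)


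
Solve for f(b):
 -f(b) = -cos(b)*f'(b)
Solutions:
 f(b) = C1*sqrt(sin(b) + 1)/sqrt(sin(b) - 1)


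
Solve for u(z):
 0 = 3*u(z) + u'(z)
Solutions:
 u(z) = C1*exp(-3*z)


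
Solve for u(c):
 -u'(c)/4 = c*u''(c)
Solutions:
 u(c) = C1 + C2*c^(3/4)


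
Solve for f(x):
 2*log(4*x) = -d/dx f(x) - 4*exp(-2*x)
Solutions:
 f(x) = C1 - 2*x*log(x) + 2*x*(1 - 2*log(2)) + 2*exp(-2*x)


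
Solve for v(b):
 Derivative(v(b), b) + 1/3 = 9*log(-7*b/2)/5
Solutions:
 v(b) = C1 + 9*b*log(-b)/5 + b*(-32 - 27*log(2) + 27*log(7))/15


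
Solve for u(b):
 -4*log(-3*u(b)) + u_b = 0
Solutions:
 -Integral(1/(log(-_y) + log(3)), (_y, u(b)))/4 = C1 - b


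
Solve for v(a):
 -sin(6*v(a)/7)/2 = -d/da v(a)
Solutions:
 -a/2 + 7*log(cos(6*v(a)/7) - 1)/12 - 7*log(cos(6*v(a)/7) + 1)/12 = C1


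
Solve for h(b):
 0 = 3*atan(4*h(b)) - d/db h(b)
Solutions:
 Integral(1/atan(4*_y), (_y, h(b))) = C1 + 3*b


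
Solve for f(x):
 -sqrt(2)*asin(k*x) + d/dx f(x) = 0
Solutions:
 f(x) = C1 + sqrt(2)*Piecewise((x*asin(k*x) + sqrt(-k^2*x^2 + 1)/k, Ne(k, 0)), (0, True))


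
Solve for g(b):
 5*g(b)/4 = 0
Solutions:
 g(b) = 0


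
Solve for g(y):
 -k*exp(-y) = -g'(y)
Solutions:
 g(y) = C1 - k*exp(-y)


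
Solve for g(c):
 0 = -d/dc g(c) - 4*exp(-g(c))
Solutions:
 g(c) = log(C1 - 4*c)


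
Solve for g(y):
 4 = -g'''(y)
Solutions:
 g(y) = C1 + C2*y + C3*y^2 - 2*y^3/3


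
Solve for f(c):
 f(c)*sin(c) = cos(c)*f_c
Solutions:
 f(c) = C1/cos(c)


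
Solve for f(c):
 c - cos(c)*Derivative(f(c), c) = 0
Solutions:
 f(c) = C1 + Integral(c/cos(c), c)


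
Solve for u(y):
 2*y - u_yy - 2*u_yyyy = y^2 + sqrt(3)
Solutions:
 u(y) = C1 + C2*y + C3*sin(sqrt(2)*y/2) + C4*cos(sqrt(2)*y/2) - y^4/12 + y^3/3 + y^2*(2 - sqrt(3)/2)


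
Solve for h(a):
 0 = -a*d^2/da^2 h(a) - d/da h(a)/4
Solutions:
 h(a) = C1 + C2*a^(3/4)


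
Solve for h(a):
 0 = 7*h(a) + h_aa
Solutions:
 h(a) = C1*sin(sqrt(7)*a) + C2*cos(sqrt(7)*a)


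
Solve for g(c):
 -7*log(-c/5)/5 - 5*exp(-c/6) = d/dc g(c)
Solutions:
 g(c) = C1 - 7*c*log(-c)/5 + 7*c*(1 + log(5))/5 + 30*exp(-c/6)


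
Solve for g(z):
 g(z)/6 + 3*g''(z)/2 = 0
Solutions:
 g(z) = C1*sin(z/3) + C2*cos(z/3)


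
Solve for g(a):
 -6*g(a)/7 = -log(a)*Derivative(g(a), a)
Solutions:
 g(a) = C1*exp(6*li(a)/7)


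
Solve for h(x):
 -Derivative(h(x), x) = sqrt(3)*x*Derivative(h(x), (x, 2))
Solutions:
 h(x) = C1 + C2*x^(1 - sqrt(3)/3)


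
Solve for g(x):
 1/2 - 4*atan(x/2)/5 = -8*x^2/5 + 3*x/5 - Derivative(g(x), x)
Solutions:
 g(x) = C1 - 8*x^3/15 + 3*x^2/10 + 4*x*atan(x/2)/5 - x/2 - 4*log(x^2 + 4)/5


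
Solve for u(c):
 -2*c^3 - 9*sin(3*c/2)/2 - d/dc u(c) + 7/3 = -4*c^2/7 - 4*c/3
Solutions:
 u(c) = C1 - c^4/2 + 4*c^3/21 + 2*c^2/3 + 7*c/3 + 3*cos(3*c/2)


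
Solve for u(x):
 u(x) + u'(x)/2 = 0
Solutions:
 u(x) = C1*exp(-2*x)


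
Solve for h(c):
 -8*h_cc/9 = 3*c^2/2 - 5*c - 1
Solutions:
 h(c) = C1 + C2*c - 9*c^4/64 + 15*c^3/16 + 9*c^2/16


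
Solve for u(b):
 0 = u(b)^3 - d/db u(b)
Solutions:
 u(b) = -sqrt(2)*sqrt(-1/(C1 + b))/2
 u(b) = sqrt(2)*sqrt(-1/(C1 + b))/2


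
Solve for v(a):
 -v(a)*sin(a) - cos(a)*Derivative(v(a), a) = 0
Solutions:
 v(a) = C1*cos(a)


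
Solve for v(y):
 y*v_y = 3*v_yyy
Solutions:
 v(y) = C1 + Integral(C2*airyai(3^(2/3)*y/3) + C3*airybi(3^(2/3)*y/3), y)


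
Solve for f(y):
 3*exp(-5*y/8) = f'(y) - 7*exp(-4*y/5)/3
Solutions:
 f(y) = C1 - 35*exp(-4*y/5)/12 - 24*exp(-5*y/8)/5


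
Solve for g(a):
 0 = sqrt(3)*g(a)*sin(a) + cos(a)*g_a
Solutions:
 g(a) = C1*cos(a)^(sqrt(3))


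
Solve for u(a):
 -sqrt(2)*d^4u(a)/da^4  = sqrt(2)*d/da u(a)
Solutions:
 u(a) = C1 + C4*exp(-a) + (C2*sin(sqrt(3)*a/2) + C3*cos(sqrt(3)*a/2))*exp(a/2)


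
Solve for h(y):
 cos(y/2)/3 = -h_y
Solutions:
 h(y) = C1 - 2*sin(y/2)/3


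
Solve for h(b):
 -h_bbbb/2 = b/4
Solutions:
 h(b) = C1 + C2*b + C3*b^2 + C4*b^3 - b^5/240


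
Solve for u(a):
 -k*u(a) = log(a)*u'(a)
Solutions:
 u(a) = C1*exp(-k*li(a))


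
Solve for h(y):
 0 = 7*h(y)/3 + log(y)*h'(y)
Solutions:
 h(y) = C1*exp(-7*li(y)/3)


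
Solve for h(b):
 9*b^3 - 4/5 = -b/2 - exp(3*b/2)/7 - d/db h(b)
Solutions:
 h(b) = C1 - 9*b^4/4 - b^2/4 + 4*b/5 - 2*exp(3*b/2)/21


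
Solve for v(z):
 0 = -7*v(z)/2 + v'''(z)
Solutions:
 v(z) = C3*exp(2^(2/3)*7^(1/3)*z/2) + (C1*sin(2^(2/3)*sqrt(3)*7^(1/3)*z/4) + C2*cos(2^(2/3)*sqrt(3)*7^(1/3)*z/4))*exp(-2^(2/3)*7^(1/3)*z/4)


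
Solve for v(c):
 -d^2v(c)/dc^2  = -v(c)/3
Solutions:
 v(c) = C1*exp(-sqrt(3)*c/3) + C2*exp(sqrt(3)*c/3)


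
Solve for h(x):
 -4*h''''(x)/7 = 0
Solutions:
 h(x) = C1 + C2*x + C3*x^2 + C4*x^3


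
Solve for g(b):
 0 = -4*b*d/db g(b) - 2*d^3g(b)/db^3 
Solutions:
 g(b) = C1 + Integral(C2*airyai(-2^(1/3)*b) + C3*airybi(-2^(1/3)*b), b)


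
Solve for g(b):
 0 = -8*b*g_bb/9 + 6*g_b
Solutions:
 g(b) = C1 + C2*b^(31/4)


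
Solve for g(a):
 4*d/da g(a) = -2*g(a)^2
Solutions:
 g(a) = 2/(C1 + a)


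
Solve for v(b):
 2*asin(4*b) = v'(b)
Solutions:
 v(b) = C1 + 2*b*asin(4*b) + sqrt(1 - 16*b^2)/2


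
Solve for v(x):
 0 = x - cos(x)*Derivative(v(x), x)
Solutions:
 v(x) = C1 + Integral(x/cos(x), x)


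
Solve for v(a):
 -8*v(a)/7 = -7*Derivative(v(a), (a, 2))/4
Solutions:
 v(a) = C1*exp(-4*sqrt(2)*a/7) + C2*exp(4*sqrt(2)*a/7)
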